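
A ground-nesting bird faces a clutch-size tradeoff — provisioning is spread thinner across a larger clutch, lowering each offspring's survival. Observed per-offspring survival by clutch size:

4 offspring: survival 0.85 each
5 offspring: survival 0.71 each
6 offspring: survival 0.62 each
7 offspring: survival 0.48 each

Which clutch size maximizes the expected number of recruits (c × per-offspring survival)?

Expected recruits = c × s(c):
  c=4: 4 × 0.85 = 3.400
  c=5: 5 × 0.71 = 3.550
  c=6: 6 × 0.62 = 3.720
  c=7: 7 × 0.48 = 3.360
Maximum at c = 6 (3.720 recruits).

6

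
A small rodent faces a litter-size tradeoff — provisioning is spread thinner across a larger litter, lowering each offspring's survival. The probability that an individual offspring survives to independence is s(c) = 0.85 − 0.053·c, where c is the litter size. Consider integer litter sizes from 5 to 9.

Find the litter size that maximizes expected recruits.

8

Expected recruits = c × s(c):
  c=5: 5 × 0.585 = 2.925
  c=6: 6 × 0.532 = 3.192
  c=7: 7 × 0.479 = 3.353
  c=8: 8 × 0.426 = 3.408
  c=9: 9 × 0.373 = 3.357
Maximum at c = 8 (3.408 recruits).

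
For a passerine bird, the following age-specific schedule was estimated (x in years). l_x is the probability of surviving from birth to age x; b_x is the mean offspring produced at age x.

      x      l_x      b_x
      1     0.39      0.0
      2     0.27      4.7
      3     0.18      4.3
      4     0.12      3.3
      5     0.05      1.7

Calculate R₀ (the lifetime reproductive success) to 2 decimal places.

R₀ = Σ l_x b_x:
  age 1: 0.39 × 0.0 = 0.0000
  age 2: 0.27 × 4.7 = 1.2690
  age 3: 0.18 × 4.3 = 0.7740
  age 4: 0.12 × 3.3 = 0.3960
  age 5: 0.05 × 1.7 = 0.0850
R₀ = 0.0000 + 1.2690 + 0.7740 + 0.3960 + 0.0850 = 2.5240

2.52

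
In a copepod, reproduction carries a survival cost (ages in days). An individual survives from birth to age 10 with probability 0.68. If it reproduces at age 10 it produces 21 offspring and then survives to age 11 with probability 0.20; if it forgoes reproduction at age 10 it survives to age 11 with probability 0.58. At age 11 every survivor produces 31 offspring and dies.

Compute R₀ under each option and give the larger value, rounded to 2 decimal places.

breed at age 10: R₀ = 0.68 × (21 + 0.20 × 31) = 0.68 × 27.2000 = 18.4960
delay to age 11: R₀ = 0.68 × (0.58 × 31) = 0.68 × 17.9800 = 12.2264
Higher: breed at age 10 (18.4960).

18.50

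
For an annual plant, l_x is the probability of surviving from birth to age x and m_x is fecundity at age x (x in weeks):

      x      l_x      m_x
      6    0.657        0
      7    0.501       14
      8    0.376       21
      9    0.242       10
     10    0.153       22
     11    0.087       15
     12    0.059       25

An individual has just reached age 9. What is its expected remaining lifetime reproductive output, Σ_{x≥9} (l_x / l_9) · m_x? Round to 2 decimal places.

35.40

l_9 = 0.242. Conditional survival from age 9 to x is l_x / l_9.
  x=9: (0.242/0.242) × 10 = 10.0000
  x=10: (0.153/0.242) × 22 = 13.9091
  x=11: (0.087/0.242) × 15 = 5.3926
  x=12: (0.059/0.242) × 25 = 6.0950
Sum = 10.0000 + 13.9091 + 5.3926 + 6.0950 = 35.3967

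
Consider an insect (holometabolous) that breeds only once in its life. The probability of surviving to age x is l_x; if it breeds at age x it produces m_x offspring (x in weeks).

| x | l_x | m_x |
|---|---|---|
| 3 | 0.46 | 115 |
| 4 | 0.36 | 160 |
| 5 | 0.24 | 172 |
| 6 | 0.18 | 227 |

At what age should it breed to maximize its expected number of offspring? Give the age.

Expected offspring if breeding at age x = l_x × m_x:
  age 3: 0.46 × 115 = 52.900
  age 4: 0.36 × 160 = 57.600
  age 5: 0.24 × 172 = 41.280
  age 6: 0.18 × 227 = 40.860
Maximum at age 4 (57.600).

4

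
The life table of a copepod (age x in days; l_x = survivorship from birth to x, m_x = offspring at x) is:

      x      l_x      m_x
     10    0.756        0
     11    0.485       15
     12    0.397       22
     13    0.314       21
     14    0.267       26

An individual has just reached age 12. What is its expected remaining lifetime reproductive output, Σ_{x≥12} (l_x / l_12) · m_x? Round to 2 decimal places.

l_12 = 0.397. Conditional survival from age 12 to x is l_x / l_12.
  x=12: (0.397/0.397) × 22 = 22.0000
  x=13: (0.314/0.397) × 21 = 16.6096
  x=14: (0.267/0.397) × 26 = 17.4861
Sum = 22.0000 + 16.6096 + 17.4861 = 56.0957

56.10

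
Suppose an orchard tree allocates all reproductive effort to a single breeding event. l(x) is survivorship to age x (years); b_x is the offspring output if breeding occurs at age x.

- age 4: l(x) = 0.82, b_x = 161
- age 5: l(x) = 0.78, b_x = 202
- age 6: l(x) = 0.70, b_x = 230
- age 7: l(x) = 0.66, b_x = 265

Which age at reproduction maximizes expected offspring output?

Expected offspring if breeding at age x = l(x) × b_x:
  age 4: 0.82 × 161 = 132.020
  age 5: 0.78 × 202 = 157.560
  age 6: 0.70 × 230 = 161.000
  age 7: 0.66 × 265 = 174.900
Maximum at age 7 (174.900).

7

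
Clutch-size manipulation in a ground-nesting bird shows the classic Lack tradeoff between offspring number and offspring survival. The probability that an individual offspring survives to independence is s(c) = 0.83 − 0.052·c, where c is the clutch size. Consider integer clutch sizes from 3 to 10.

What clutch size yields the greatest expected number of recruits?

8

Expected recruits = c × s(c):
  c=3: 3 × 0.674 = 2.022
  c=4: 4 × 0.622 = 2.488
  c=5: 5 × 0.570 = 2.850
  c=6: 6 × 0.518 = 3.108
  c=7: 7 × 0.466 = 3.262
  c=8: 8 × 0.414 = 3.312
  c=9: 9 × 0.362 = 3.258
  c=10: 10 × 0.310 = 3.100
Maximum at c = 8 (3.312 recruits).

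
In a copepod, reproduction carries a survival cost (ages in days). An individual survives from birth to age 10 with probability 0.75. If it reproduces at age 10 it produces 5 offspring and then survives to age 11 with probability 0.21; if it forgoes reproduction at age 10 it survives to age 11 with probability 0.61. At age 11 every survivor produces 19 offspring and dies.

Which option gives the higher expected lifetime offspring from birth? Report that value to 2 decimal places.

8.69

breed at age 10: R₀ = 0.75 × (5 + 0.21 × 19) = 0.75 × 8.9900 = 6.7425
delay to age 11: R₀ = 0.75 × (0.61 × 19) = 0.75 × 11.5900 = 8.6925
Higher: delay to age 11 (8.6925).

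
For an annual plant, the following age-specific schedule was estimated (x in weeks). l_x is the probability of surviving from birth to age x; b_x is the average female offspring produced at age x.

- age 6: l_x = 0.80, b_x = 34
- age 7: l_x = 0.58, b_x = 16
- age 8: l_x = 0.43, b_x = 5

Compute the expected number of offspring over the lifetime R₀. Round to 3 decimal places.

38.630

R₀ = Σ l_x b_x:
  age 6: 0.80 × 34 = 27.2000
  age 7: 0.58 × 16 = 9.2800
  age 8: 0.43 × 5 = 2.1500
R₀ = 27.2000 + 9.2800 + 2.1500 = 38.6300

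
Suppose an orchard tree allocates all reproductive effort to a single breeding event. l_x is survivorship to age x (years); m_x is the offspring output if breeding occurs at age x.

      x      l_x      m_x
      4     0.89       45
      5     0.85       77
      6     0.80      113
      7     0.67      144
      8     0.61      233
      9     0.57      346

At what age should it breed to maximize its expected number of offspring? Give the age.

9

Expected offspring if breeding at age x = l_x × m_x:
  age 4: 0.89 × 45 = 40.050
  age 5: 0.85 × 77 = 65.450
  age 6: 0.80 × 113 = 90.400
  age 7: 0.67 × 144 = 96.480
  age 8: 0.61 × 233 = 142.130
  age 9: 0.57 × 346 = 197.220
Maximum at age 9 (197.220).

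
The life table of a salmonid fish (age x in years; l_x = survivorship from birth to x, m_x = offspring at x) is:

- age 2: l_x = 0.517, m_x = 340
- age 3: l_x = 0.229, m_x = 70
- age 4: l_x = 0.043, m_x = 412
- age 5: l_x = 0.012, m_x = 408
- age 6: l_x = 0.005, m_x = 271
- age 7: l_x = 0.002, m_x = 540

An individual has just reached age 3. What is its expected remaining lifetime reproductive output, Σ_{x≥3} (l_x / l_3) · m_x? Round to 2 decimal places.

179.38

l_3 = 0.229. Conditional survival from age 3 to x is l_x / l_3.
  x=3: (0.229/0.229) × 70 = 70.0000
  x=4: (0.043/0.229) × 412 = 77.3624
  x=5: (0.012/0.229) × 408 = 21.3799
  x=6: (0.005/0.229) × 271 = 5.9170
  x=7: (0.002/0.229) × 540 = 4.7162
Sum = 70.0000 + 77.3624 + 21.3799 + 5.9170 + 4.7162 = 179.3755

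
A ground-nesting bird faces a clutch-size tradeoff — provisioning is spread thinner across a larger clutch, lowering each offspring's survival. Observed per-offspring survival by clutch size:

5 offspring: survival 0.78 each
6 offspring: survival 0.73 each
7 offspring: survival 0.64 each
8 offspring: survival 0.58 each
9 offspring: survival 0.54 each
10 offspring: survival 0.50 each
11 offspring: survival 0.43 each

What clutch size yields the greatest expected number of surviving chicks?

Expected surviving chicks = c × s(c):
  c=5: 5 × 0.78 = 3.900
  c=6: 6 × 0.73 = 4.380
  c=7: 7 × 0.64 = 4.480
  c=8: 8 × 0.58 = 4.640
  c=9: 9 × 0.54 = 4.860
  c=10: 10 × 0.50 = 5.000
  c=11: 11 × 0.43 = 4.730
Maximum at c = 10 (5.000 surviving chicks).

10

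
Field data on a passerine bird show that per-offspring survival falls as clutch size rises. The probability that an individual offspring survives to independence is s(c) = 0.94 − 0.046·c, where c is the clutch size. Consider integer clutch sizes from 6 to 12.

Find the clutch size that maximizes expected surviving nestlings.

10

Expected surviving nestlings = c × s(c):
  c=6: 6 × 0.664 = 3.984
  c=7: 7 × 0.618 = 4.326
  c=8: 8 × 0.572 = 4.576
  c=9: 9 × 0.526 = 4.734
  c=10: 10 × 0.480 = 4.800
  c=11: 11 × 0.434 = 4.774
  c=12: 12 × 0.388 = 4.656
Maximum at c = 10 (4.800 surviving nestlings).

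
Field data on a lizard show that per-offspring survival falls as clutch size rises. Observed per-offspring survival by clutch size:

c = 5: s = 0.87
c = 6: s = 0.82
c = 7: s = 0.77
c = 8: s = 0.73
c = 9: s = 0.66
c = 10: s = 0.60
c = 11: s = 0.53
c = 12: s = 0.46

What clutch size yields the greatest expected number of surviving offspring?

10

Expected surviving offspring = c × s(c):
  c=5: 5 × 0.87 = 4.350
  c=6: 6 × 0.82 = 4.920
  c=7: 7 × 0.77 = 5.390
  c=8: 8 × 0.73 = 5.840
  c=9: 9 × 0.66 = 5.940
  c=10: 10 × 0.60 = 6.000
  c=11: 11 × 0.53 = 5.830
  c=12: 12 × 0.46 = 5.520
Maximum at c = 10 (6.000 surviving offspring).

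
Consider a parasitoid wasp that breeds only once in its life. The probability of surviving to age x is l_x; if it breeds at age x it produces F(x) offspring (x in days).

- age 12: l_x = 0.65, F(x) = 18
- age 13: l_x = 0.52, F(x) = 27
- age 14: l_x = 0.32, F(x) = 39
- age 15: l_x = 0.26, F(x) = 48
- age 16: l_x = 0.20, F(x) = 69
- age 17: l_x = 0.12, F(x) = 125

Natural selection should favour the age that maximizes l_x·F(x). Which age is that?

17

Expected offspring if breeding at age x = l_x × F(x):
  age 12: 0.65 × 18 = 11.700
  age 13: 0.52 × 27 = 14.040
  age 14: 0.32 × 39 = 12.480
  age 15: 0.26 × 48 = 12.480
  age 16: 0.20 × 69 = 13.800
  age 17: 0.12 × 125 = 15.000
Maximum at age 17 (15.000).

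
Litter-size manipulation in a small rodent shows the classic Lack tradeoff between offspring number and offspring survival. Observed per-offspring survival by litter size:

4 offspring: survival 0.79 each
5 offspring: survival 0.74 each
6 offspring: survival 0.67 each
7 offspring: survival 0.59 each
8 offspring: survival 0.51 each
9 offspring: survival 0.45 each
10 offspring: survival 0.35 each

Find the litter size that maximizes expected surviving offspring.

7

Expected surviving offspring = c × s(c):
  c=4: 4 × 0.79 = 3.160
  c=5: 5 × 0.74 = 3.700
  c=6: 6 × 0.67 = 4.020
  c=7: 7 × 0.59 = 4.130
  c=8: 8 × 0.51 = 4.080
  c=9: 9 × 0.45 = 4.050
  c=10: 10 × 0.35 = 3.500
Maximum at c = 7 (4.130 surviving offspring).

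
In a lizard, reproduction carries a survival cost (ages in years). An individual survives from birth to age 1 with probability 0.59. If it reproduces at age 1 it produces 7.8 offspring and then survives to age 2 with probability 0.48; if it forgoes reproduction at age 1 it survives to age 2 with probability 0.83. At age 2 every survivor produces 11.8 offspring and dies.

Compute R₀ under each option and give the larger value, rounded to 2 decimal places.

7.94

breed at age 1: R₀ = 0.59 × (7.8 + 0.48 × 11.8) = 0.59 × 13.4640 = 7.9438
delay to age 2: R₀ = 0.59 × (0.83 × 11.8) = 0.59 × 9.7940 = 5.7785
Higher: breed at age 1 (7.9438).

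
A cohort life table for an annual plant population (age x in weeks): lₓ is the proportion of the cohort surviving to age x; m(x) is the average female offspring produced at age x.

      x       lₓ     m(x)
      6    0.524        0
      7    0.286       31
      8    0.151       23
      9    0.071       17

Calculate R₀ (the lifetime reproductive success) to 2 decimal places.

13.55

R₀ = Σ lₓ m(x):
  age 6: 0.524 × 0 = 0.0000
  age 7: 0.286 × 31 = 8.8660
  age 8: 0.151 × 23 = 3.4730
  age 9: 0.071 × 17 = 1.2070
R₀ = 0.0000 + 8.8660 + 3.4730 + 1.2070 = 13.5460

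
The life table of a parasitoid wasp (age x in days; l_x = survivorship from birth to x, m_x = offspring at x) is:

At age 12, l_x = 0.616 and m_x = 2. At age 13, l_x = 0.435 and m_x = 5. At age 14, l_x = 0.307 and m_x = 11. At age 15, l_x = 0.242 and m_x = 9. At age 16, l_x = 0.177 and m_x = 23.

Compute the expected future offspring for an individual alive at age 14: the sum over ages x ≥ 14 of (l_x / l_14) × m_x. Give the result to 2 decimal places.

l_14 = 0.307. Conditional survival from age 14 to x is l_x / l_14.
  x=14: (0.307/0.307) × 11 = 11.0000
  x=15: (0.242/0.307) × 9 = 7.0945
  x=16: (0.177/0.307) × 23 = 13.2606
Sum = 11.0000 + 7.0945 + 13.2606 = 31.3550

31.36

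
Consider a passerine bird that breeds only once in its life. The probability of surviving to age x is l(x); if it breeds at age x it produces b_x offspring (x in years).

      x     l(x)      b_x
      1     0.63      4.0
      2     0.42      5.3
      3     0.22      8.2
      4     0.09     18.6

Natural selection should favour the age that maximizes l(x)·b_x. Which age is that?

Expected offspring if breeding at age x = l(x) × b_x:
  age 1: 0.63 × 4.0 = 2.520
  age 2: 0.42 × 5.3 = 2.226
  age 3: 0.22 × 8.2 = 1.804
  age 4: 0.09 × 18.6 = 1.674
Maximum at age 1 (2.520).

1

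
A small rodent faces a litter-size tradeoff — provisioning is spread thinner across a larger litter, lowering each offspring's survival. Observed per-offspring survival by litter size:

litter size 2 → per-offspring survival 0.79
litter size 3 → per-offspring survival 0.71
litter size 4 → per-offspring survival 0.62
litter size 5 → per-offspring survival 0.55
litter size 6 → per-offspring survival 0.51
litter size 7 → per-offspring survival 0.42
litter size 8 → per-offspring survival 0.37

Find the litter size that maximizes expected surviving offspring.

Expected surviving offspring = c × s(c):
  c=2: 2 × 0.79 = 1.580
  c=3: 3 × 0.71 = 2.130
  c=4: 4 × 0.62 = 2.480
  c=5: 5 × 0.55 = 2.750
  c=6: 6 × 0.51 = 3.060
  c=7: 7 × 0.42 = 2.940
  c=8: 8 × 0.37 = 2.960
Maximum at c = 6 (3.060 surviving offspring).

6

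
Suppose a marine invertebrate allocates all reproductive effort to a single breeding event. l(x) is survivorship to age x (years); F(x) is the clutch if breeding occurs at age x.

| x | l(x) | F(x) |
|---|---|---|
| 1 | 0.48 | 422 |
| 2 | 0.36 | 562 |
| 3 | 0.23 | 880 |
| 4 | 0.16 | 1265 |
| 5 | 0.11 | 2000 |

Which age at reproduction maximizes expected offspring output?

Expected offspring if breeding at age x = l(x) × F(x):
  age 1: 0.48 × 422 = 202.560
  age 2: 0.36 × 562 = 202.320
  age 3: 0.23 × 880 = 202.400
  age 4: 0.16 × 1265 = 202.400
  age 5: 0.11 × 2000 = 220.000
Maximum at age 5 (220.000).

5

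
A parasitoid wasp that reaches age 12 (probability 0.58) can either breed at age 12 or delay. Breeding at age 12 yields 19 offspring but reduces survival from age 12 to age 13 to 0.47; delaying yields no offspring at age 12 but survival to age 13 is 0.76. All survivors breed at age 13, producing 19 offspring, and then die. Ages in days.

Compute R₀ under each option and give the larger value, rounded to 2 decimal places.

breed at age 12: R₀ = 0.58 × (19 + 0.47 × 19) = 0.58 × 27.9300 = 16.1994
delay to age 13: R₀ = 0.58 × (0.76 × 19) = 0.58 × 14.4400 = 8.3752
Higher: breed at age 12 (16.1994).

16.20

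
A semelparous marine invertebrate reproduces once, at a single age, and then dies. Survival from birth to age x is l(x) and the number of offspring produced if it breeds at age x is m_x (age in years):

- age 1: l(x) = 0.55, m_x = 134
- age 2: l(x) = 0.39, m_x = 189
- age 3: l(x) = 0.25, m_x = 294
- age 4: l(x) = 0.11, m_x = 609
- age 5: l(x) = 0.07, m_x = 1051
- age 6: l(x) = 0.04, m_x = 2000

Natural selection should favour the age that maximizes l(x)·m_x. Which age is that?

6

Expected offspring if breeding at age x = l(x) × m_x:
  age 1: 0.55 × 134 = 73.700
  age 2: 0.39 × 189 = 73.710
  age 3: 0.25 × 294 = 73.500
  age 4: 0.11 × 609 = 66.990
  age 5: 0.07 × 1051 = 73.570
  age 6: 0.04 × 2000 = 80.000
Maximum at age 6 (80.000).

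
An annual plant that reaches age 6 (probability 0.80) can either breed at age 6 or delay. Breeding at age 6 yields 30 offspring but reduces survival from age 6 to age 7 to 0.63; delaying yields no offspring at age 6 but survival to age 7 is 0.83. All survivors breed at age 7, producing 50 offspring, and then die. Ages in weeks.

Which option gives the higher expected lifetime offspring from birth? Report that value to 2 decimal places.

breed at age 6: R₀ = 0.80 × (30 + 0.63 × 50) = 0.80 × 61.5000 = 49.2000
delay to age 7: R₀ = 0.80 × (0.83 × 50) = 0.80 × 41.5000 = 33.2000
Higher: breed at age 6 (49.2000).

49.20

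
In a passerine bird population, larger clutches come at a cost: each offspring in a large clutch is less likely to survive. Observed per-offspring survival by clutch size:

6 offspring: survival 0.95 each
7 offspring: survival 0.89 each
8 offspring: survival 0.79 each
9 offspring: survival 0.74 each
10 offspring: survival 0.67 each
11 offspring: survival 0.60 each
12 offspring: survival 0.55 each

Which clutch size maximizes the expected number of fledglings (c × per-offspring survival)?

Expected fledglings = c × s(c):
  c=6: 6 × 0.95 = 5.700
  c=7: 7 × 0.89 = 6.230
  c=8: 8 × 0.79 = 6.320
  c=9: 9 × 0.74 = 6.660
  c=10: 10 × 0.67 = 6.700
  c=11: 11 × 0.60 = 6.600
  c=12: 12 × 0.55 = 6.600
Maximum at c = 10 (6.700 fledglings).

10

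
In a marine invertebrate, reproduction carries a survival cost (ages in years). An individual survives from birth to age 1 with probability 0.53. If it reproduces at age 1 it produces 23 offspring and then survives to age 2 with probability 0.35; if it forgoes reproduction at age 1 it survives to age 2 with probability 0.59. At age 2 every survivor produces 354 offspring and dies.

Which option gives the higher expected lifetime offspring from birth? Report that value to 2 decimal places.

110.70

breed at age 1: R₀ = 0.53 × (23 + 0.35 × 354) = 0.53 × 146.9000 = 77.8570
delay to age 2: R₀ = 0.53 × (0.59 × 354) = 0.53 × 208.8600 = 110.6958
Higher: delay to age 2 (110.6958).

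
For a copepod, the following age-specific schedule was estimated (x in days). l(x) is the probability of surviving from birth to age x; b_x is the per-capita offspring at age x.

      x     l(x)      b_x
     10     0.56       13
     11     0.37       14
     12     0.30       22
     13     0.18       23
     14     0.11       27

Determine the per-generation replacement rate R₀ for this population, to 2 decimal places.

26.17

R₀ = Σ l(x) b_x:
  age 10: 0.56 × 13 = 7.2800
  age 11: 0.37 × 14 = 5.1800
  age 12: 0.30 × 22 = 6.6000
  age 13: 0.18 × 23 = 4.1400
  age 14: 0.11 × 27 = 2.9700
R₀ = 7.2800 + 5.1800 + 6.6000 + 4.1400 + 2.9700 = 26.1700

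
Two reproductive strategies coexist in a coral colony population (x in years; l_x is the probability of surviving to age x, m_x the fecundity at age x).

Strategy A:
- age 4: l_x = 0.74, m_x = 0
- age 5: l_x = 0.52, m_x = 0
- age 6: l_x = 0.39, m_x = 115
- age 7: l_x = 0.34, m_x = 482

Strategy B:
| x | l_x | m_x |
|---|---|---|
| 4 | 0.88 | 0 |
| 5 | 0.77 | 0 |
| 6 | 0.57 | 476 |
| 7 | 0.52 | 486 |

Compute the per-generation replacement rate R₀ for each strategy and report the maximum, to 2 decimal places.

524.04

Strategy A: R₀ = 0.74×0 + 0.52×0 + 0.39×115 + 0.34×482 = 208.7300
Strategy B: R₀ = 0.88×0 + 0.77×0 + 0.57×476 + 0.52×486 = 524.0400
Highest R₀: strategy B with 524.0400.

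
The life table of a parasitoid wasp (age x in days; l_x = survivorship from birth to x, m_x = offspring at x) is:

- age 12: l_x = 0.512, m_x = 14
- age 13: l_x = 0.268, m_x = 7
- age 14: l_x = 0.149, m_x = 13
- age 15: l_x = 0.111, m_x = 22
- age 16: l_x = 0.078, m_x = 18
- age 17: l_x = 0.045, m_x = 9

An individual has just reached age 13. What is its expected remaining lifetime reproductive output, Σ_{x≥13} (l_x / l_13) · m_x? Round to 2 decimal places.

l_13 = 0.268. Conditional survival from age 13 to x is l_x / l_13.
  x=13: (0.268/0.268) × 7 = 7.0000
  x=14: (0.149/0.268) × 13 = 7.2276
  x=15: (0.111/0.268) × 22 = 9.1119
  x=16: (0.078/0.268) × 18 = 5.2388
  x=17: (0.045/0.268) × 9 = 1.5112
Sum = 7.0000 + 7.2276 + 9.1119 + 5.2388 + 1.5112 = 30.0896

30.09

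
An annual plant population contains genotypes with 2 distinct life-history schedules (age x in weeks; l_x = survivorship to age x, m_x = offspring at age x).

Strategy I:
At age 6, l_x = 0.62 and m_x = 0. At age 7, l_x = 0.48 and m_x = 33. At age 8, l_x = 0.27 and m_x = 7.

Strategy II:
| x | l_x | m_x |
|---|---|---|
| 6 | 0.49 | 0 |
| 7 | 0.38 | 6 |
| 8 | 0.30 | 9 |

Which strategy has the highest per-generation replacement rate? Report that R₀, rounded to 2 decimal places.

17.73

Strategy I: R₀ = 0.62×0 + 0.48×33 + 0.27×7 = 17.7300
Strategy II: R₀ = 0.49×0 + 0.38×6 + 0.30×9 = 4.9800
Highest R₀: strategy I with 17.7300.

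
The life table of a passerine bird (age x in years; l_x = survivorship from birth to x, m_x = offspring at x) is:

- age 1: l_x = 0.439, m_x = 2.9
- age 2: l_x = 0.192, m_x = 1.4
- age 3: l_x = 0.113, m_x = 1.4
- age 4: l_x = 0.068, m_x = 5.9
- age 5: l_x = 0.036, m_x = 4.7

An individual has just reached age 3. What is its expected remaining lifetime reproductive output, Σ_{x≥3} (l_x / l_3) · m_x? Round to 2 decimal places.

6.45

l_3 = 0.113. Conditional survival from age 3 to x is l_x / l_3.
  x=3: (0.113/0.113) × 1.4 = 1.4000
  x=4: (0.068/0.113) × 5.9 = 3.5504
  x=5: (0.036/0.113) × 4.7 = 1.4973
Sum = 1.4000 + 3.5504 + 1.4973 = 6.4478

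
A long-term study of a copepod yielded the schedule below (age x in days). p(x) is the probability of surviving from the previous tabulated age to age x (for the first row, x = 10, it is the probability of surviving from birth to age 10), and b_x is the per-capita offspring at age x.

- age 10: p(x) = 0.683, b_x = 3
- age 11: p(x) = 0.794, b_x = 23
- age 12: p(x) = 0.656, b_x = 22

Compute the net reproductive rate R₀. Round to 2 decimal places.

22.35

Survivorship from birth: l_x = p_10·p_11·…·p_x.
  l_10 = 0.68300
  l_11 = 0.54230
  l_12 = 0.35575
R₀ = Σ l_x b_x:
  age 10: 0.68300 × 3 = 2.0490
  age 11: 0.54230 × 23 = 12.4729
  age 12: 0.35575 × 22 = 7.8265
R₀ = 2.0490 + 12.4729 + 7.8265 = 22.3484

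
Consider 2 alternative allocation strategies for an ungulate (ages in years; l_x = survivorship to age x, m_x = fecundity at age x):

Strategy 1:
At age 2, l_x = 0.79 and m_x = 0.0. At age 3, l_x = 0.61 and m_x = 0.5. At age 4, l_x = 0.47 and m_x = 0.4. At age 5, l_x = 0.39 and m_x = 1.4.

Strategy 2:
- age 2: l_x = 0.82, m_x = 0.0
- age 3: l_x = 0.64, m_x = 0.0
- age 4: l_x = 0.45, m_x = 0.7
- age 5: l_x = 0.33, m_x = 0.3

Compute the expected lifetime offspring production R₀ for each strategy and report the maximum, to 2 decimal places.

1.04

Strategy 1: R₀ = 0.79×0.0 + 0.61×0.5 + 0.47×0.4 + 0.39×1.4 = 1.0390
Strategy 2: R₀ = 0.82×0.0 + 0.64×0.0 + 0.45×0.7 + 0.33×0.3 = 0.4140
Highest R₀: strategy 1 with 1.0390.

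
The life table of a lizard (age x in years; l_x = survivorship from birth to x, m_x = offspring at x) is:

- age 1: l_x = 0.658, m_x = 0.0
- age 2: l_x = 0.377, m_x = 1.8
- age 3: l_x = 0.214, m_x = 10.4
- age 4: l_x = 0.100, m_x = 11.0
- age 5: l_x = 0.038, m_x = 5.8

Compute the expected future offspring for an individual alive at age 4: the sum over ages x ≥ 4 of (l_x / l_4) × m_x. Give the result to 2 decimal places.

l_4 = 0.100. Conditional survival from age 4 to x is l_x / l_4.
  x=4: (0.100/0.100) × 11.0 = 11.0000
  x=5: (0.038/0.100) × 5.8 = 2.2040
Sum = 11.0000 + 2.2040 = 13.2040

13.20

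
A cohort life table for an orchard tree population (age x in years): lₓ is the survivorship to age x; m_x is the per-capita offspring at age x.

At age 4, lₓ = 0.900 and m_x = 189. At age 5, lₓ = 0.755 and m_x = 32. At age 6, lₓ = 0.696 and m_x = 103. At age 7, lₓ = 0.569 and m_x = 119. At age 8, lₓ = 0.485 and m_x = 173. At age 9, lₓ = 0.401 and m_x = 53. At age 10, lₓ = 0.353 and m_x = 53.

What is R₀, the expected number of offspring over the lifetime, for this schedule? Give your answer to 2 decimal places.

457.53

R₀ = Σ lₓ m_x:
  age 4: 0.900 × 189 = 170.1000
  age 5: 0.755 × 32 = 24.1600
  age 6: 0.696 × 103 = 71.6880
  age 7: 0.569 × 119 = 67.7110
  age 8: 0.485 × 173 = 83.9050
  age 9: 0.401 × 53 = 21.2530
  age 10: 0.353 × 53 = 18.7090
R₀ = 170.1000 + 24.1600 + 71.6880 + 67.7110 + 83.9050 + 21.2530 + 18.7090 = 457.5260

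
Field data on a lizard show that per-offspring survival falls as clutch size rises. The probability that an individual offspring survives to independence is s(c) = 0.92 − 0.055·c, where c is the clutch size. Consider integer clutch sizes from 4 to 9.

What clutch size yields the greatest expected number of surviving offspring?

Expected surviving offspring = c × s(c):
  c=4: 4 × 0.700 = 2.800
  c=5: 5 × 0.645 = 3.225
  c=6: 6 × 0.590 = 3.540
  c=7: 7 × 0.535 = 3.745
  c=8: 8 × 0.480 = 3.840
  c=9: 9 × 0.425 = 3.825
Maximum at c = 8 (3.840 surviving offspring).

8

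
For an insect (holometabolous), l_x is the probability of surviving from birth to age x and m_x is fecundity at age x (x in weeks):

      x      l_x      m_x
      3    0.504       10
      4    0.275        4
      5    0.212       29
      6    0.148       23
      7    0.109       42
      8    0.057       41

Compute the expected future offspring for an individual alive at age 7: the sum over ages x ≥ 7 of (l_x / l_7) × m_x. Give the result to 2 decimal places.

63.44

l_7 = 0.109. Conditional survival from age 7 to x is l_x / l_7.
  x=7: (0.109/0.109) × 42 = 42.0000
  x=8: (0.057/0.109) × 41 = 21.4404
Sum = 42.0000 + 21.4404 = 63.4404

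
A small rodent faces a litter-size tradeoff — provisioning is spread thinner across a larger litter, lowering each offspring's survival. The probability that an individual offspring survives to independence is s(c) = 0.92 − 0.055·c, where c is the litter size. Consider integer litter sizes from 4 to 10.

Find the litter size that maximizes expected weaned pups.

Expected weaned pups = c × s(c):
  c=4: 4 × 0.700 = 2.800
  c=5: 5 × 0.645 = 3.225
  c=6: 6 × 0.590 = 3.540
  c=7: 7 × 0.535 = 3.745
  c=8: 8 × 0.480 = 3.840
  c=9: 9 × 0.425 = 3.825
  c=10: 10 × 0.370 = 3.700
Maximum at c = 8 (3.840 weaned pups).

8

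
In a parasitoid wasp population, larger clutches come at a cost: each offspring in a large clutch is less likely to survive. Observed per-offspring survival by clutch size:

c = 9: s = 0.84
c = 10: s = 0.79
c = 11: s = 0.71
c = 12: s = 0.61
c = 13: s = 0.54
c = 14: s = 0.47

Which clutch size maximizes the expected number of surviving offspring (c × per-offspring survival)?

10

Expected surviving offspring = c × s(c):
  c=9: 9 × 0.84 = 7.560
  c=10: 10 × 0.79 = 7.900
  c=11: 11 × 0.71 = 7.810
  c=12: 12 × 0.61 = 7.320
  c=13: 13 × 0.54 = 7.020
  c=14: 14 × 0.47 = 6.580
Maximum at c = 10 (7.900 surviving offspring).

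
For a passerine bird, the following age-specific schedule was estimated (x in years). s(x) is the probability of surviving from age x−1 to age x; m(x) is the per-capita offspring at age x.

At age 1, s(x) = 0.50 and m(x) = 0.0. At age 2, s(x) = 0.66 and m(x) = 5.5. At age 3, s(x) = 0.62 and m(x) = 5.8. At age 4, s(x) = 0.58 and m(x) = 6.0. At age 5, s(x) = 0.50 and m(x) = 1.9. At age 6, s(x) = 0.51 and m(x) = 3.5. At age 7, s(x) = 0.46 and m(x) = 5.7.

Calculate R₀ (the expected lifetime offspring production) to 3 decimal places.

4.012

Survivorship from birth: l_x = s_1·s_2·…·s_x.
  l_1 = 0.50000
  l_2 = 0.33000
  l_3 = 0.20460
  l_4 = 0.11867
  l_5 = 0.05933
  l_6 = 0.03026
  l_7 = 0.01392
R₀ = Σ l_x m(x):
  age 1: 0.50000 × 0.0 = 0.0000
  age 2: 0.33000 × 5.5 = 1.8150
  age 3: 0.20460 × 5.8 = 1.1867
  age 4: 0.11867 × 6.0 = 0.7120
  age 5: 0.05933 × 1.9 = 0.1127
  age 6: 0.03026 × 3.5 = 0.1059
  age 7: 0.01392 × 5.7 = 0.0793
R₀ = 0.0000 + 1.8150 + 1.1867 + 0.7120 + 0.1127 + 0.1059 + 0.0793 = 4.0117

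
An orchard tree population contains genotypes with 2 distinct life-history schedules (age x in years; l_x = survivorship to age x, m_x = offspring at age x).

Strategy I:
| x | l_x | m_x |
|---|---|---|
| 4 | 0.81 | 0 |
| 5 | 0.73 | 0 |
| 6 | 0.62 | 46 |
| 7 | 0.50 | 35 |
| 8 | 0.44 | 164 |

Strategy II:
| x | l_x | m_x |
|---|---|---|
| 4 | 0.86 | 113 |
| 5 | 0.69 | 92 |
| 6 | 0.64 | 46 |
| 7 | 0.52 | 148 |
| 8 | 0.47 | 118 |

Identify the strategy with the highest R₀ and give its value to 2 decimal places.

322.52

Strategy I: R₀ = 0.81×0 + 0.73×0 + 0.62×46 + 0.50×35 + 0.44×164 = 118.1800
Strategy II: R₀ = 0.86×113 + 0.69×92 + 0.64×46 + 0.52×148 + 0.47×118 = 322.5200
Highest R₀: strategy II with 322.5200.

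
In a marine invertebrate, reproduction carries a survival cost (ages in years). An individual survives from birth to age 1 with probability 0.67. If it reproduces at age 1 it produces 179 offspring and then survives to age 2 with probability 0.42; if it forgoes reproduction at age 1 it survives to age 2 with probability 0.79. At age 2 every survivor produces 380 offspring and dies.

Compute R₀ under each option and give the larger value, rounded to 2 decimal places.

226.86

breed at age 1: R₀ = 0.67 × (179 + 0.42 × 380) = 0.67 × 338.6000 = 226.8620
delay to age 2: R₀ = 0.67 × (0.79 × 380) = 0.67 × 300.2000 = 201.1340
Higher: breed at age 1 (226.8620).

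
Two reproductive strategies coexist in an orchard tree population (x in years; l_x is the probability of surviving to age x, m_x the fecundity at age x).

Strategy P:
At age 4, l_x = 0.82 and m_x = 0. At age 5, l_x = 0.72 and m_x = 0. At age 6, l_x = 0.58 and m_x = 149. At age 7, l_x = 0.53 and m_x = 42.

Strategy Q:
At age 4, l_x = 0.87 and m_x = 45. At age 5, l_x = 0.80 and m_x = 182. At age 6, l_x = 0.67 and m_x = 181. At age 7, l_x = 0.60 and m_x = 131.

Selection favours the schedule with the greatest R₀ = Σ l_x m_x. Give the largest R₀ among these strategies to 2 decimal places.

Strategy P: R₀ = 0.82×0 + 0.72×0 + 0.58×149 + 0.53×42 = 108.6800
Strategy Q: R₀ = 0.87×45 + 0.80×182 + 0.67×181 + 0.60×131 = 384.6200
Highest R₀: strategy Q with 384.6200.

384.62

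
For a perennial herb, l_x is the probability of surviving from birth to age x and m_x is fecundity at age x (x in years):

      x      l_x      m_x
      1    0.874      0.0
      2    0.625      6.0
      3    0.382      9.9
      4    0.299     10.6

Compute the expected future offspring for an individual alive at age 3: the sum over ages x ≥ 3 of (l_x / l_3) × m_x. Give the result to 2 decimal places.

18.20

l_3 = 0.382. Conditional survival from age 3 to x is l_x / l_3.
  x=3: (0.382/0.382) × 9.9 = 9.9000
  x=4: (0.299/0.382) × 10.6 = 8.2969
Sum = 9.9000 + 8.2969 = 18.1969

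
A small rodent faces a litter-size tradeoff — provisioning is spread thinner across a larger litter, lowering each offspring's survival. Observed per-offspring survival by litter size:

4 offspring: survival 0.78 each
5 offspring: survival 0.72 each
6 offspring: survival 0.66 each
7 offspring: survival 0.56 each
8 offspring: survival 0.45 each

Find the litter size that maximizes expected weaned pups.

Expected weaned pups = c × s(c):
  c=4: 4 × 0.78 = 3.120
  c=5: 5 × 0.72 = 3.600
  c=6: 6 × 0.66 = 3.960
  c=7: 7 × 0.56 = 3.920
  c=8: 8 × 0.45 = 3.600
Maximum at c = 6 (3.960 weaned pups).

6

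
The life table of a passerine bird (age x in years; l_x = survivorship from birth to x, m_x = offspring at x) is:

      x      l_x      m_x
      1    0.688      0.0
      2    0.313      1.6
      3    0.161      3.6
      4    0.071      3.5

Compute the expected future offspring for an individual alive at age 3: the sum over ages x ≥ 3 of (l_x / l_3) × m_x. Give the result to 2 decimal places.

5.14

l_3 = 0.161. Conditional survival from age 3 to x is l_x / l_3.
  x=3: (0.161/0.161) × 3.6 = 3.6000
  x=4: (0.071/0.161) × 3.5 = 1.5435
Sum = 3.6000 + 1.5435 = 5.1435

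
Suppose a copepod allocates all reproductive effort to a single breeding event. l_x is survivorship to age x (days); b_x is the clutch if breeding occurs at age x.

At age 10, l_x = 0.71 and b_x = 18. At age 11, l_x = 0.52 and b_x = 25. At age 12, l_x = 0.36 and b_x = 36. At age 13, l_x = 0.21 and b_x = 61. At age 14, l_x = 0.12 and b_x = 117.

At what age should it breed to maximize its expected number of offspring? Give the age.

14

Expected offspring if breeding at age x = l_x × b_x:
  age 10: 0.71 × 18 = 12.780
  age 11: 0.52 × 25 = 13.000
  age 12: 0.36 × 36 = 12.960
  age 13: 0.21 × 61 = 12.810
  age 14: 0.12 × 117 = 14.040
Maximum at age 14 (14.040).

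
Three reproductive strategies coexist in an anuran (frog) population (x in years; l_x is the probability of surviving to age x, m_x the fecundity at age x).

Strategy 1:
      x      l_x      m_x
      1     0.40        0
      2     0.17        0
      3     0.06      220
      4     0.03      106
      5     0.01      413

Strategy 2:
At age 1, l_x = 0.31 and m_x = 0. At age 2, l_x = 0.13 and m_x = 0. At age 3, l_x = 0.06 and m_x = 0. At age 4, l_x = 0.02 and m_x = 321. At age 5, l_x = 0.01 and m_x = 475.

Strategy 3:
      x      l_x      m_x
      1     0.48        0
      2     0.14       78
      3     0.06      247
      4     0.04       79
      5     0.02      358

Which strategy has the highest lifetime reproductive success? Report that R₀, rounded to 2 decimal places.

Strategy 1: R₀ = 0.40×0 + 0.17×0 + 0.06×220 + 0.03×106 + 0.01×413 = 20.5100
Strategy 2: R₀ = 0.31×0 + 0.13×0 + 0.06×0 + 0.02×321 + 0.01×475 = 11.1700
Strategy 3: R₀ = 0.48×0 + 0.14×78 + 0.06×247 + 0.04×79 + 0.02×358 = 36.0600
Highest R₀: strategy 3 with 36.0600.

36.06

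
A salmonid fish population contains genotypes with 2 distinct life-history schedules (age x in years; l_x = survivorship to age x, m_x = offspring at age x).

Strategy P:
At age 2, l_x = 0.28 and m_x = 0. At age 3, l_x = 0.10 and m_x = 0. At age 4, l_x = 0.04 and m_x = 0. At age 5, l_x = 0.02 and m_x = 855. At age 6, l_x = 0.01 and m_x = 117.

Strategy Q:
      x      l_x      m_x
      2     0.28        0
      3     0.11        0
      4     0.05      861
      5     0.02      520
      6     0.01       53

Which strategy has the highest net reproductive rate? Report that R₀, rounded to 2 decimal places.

53.98

Strategy P: R₀ = 0.28×0 + 0.10×0 + 0.04×0 + 0.02×855 + 0.01×117 = 18.2700
Strategy Q: R₀ = 0.28×0 + 0.11×0 + 0.05×861 + 0.02×520 + 0.01×53 = 53.9800
Highest R₀: strategy Q with 53.9800.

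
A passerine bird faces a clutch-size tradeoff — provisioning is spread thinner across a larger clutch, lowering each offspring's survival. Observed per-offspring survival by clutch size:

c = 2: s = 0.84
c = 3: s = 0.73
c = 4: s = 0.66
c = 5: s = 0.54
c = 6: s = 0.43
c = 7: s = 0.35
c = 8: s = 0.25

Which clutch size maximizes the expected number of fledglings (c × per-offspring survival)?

5

Expected fledglings = c × s(c):
  c=2: 2 × 0.84 = 1.680
  c=3: 3 × 0.73 = 2.190
  c=4: 4 × 0.66 = 2.640
  c=5: 5 × 0.54 = 2.700
  c=6: 6 × 0.43 = 2.580
  c=7: 7 × 0.35 = 2.450
  c=8: 8 × 0.25 = 2.000
Maximum at c = 5 (2.700 fledglings).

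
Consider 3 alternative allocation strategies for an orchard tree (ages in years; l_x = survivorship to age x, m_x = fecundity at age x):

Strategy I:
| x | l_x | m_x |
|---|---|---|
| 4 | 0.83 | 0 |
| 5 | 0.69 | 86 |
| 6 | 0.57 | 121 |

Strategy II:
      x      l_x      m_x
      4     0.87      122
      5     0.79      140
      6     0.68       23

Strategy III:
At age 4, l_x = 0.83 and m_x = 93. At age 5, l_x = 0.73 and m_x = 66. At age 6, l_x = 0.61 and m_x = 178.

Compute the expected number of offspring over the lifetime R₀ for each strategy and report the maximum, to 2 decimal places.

Strategy I: R₀ = 0.83×0 + 0.69×86 + 0.57×121 = 128.3100
Strategy II: R₀ = 0.87×122 + 0.79×140 + 0.68×23 = 232.3800
Strategy III: R₀ = 0.83×93 + 0.73×66 + 0.61×178 = 233.9500
Highest R₀: strategy III with 233.9500.

233.95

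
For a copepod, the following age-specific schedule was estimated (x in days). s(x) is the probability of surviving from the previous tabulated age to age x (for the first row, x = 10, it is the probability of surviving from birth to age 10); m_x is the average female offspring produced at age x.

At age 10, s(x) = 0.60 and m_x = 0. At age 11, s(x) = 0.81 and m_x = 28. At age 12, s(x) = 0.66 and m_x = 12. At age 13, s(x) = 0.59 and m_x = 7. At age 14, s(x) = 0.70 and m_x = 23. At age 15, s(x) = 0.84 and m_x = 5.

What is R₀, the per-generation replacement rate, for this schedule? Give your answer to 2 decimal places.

Survivorship from birth: l_x = s_10·s_11·…·s_x.
  l_10 = 0.60000
  l_11 = 0.48600
  l_12 = 0.32076
  l_13 = 0.18925
  l_14 = 0.13247
  l_15 = 0.11128
R₀ = Σ l_x m_x:
  age 10: 0.60000 × 0 = 0.0000
  age 11: 0.48600 × 28 = 13.6080
  age 12: 0.32076 × 12 = 3.8491
  age 13: 0.18925 × 7 = 1.3248
  age 14: 0.13247 × 23 = 3.0468
  age 15: 0.11128 × 5 = 0.5564
R₀ = 0.0000 + 13.6080 + 3.8491 + 1.3248 + 3.0468 + 0.5564 = 22.3851

22.39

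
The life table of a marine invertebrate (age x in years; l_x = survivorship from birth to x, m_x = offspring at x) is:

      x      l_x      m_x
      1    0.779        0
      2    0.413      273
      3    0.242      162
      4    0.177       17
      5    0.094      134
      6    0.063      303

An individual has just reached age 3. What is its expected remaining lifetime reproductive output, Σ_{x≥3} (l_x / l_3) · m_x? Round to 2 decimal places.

305.36

l_3 = 0.242. Conditional survival from age 3 to x is l_x / l_3.
  x=3: (0.242/0.242) × 162 = 162.0000
  x=4: (0.177/0.242) × 17 = 12.4339
  x=5: (0.094/0.242) × 134 = 52.0496
  x=6: (0.063/0.242) × 303 = 78.8802
Sum = 162.0000 + 12.4339 + 52.0496 + 78.8802 = 305.3636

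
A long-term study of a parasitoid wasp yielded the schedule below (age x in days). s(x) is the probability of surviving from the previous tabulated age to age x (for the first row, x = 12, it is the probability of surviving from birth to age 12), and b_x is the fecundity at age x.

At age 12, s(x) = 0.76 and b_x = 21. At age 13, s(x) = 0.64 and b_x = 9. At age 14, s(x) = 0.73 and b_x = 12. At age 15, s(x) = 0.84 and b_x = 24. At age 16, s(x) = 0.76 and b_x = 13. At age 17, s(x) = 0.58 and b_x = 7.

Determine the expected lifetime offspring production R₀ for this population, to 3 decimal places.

Survivorship from birth: l_x = s_12·s_13·…·s_x.
  l_12 = 0.76000
  l_13 = 0.48640
  l_14 = 0.35507
  l_15 = 0.29826
  l_16 = 0.22668
  l_17 = 0.13147
R₀ = Σ l_x b_x:
  age 12: 0.76000 × 21 = 15.9600
  age 13: 0.48640 × 9 = 4.3776
  age 14: 0.35507 × 12 = 4.2608
  age 15: 0.29826 × 24 = 7.1582
  age 16: 0.22668 × 13 = 2.9468
  age 17: 0.13147 × 7 = 0.9203
R₀ = 15.9600 + 4.3776 + 4.2608 + 7.1582 + 2.9468 + 0.9203 = 35.6238

35.624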